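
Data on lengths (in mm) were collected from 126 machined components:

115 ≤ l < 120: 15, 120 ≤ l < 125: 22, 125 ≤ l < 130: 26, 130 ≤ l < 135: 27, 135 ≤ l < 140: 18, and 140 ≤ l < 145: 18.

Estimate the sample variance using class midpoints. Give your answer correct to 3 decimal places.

61.894

Midpoints: 117.5, 122.5, 127.5, 132.5, 137.5, 142.5
n = 126, Σfm = 16390, mean = 130.0794
Σfm² = 2139737.5
Σf(m − x̄)² = Σfm² − (Σfm)²/n = 2139737.5 − 16390²/126 = 7736.7063
Sample variance = 7736.7063 / 125 = 61.8937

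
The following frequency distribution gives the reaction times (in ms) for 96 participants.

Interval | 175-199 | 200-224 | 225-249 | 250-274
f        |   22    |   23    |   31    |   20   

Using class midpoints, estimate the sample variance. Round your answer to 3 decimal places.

Midpoints: 187, 212, 237, 262
n = 96, Σfm = 21577, mean = 224.7604
Σfm² = 4917149
Σf(m − x̄)² = Σfm² − (Σfm)²/n = 4917149 − 21577²/96 = 67493.4896
Sample variance = 67493.4896 / 95 = 710.4578

710.458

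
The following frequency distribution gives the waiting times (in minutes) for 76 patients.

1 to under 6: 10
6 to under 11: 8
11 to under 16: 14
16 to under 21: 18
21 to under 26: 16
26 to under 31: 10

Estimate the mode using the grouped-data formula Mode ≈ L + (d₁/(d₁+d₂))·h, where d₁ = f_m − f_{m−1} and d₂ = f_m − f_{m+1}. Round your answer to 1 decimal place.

19.3

Modal class: 16 to under 21 (highest frequency 18).
d₁ = 18 − 14 = 4, d₂ = 18 − 16 = 2
Mode ≈ 16 + (4/(4+2)) × 5 = 16 + 3.3333 = 19.3333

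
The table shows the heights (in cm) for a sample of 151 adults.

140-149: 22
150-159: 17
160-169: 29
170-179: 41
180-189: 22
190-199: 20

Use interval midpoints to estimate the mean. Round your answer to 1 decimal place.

170.1

Midpoints: 144.5, 154.5, 164.5, 174.5, 184.5, 194.5
Σfm = 22×144.5 + 17×154.5 + 29×164.5 + 41×174.5 + 22×184.5 + 20×194.5 = 25679.5
n = Σf = 151
Mean = 25679.5 / 151 = 170.0629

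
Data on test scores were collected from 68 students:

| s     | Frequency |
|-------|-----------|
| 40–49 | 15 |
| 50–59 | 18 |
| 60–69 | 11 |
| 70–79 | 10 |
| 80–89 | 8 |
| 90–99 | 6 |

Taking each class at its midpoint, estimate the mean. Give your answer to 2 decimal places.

63.91

Midpoints: 44.5, 54.5, 64.5, 74.5, 84.5, 94.5
Σfm = 15×44.5 + 18×54.5 + 11×64.5 + 10×74.5 + 8×84.5 + 6×94.5 = 4346
n = Σf = 68
Mean = 4346 / 68 = 63.9118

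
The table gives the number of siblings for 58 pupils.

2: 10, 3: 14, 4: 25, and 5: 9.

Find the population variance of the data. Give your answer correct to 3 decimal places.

0.900

Values: 2, 3, 4, 5
n = 58, Σfx = 207, mean = 3.5690
Σfx² = 791
Σf(x − x̄)² = Σfx² − (Σfx)²/n = 791 − 207²/58 = 52.2241
Population variance = 52.2241 / 58 = 0.9004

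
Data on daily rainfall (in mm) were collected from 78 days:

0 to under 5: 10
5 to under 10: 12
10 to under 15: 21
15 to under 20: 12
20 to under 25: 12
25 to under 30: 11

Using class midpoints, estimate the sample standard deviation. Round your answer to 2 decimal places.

Midpoints: 2.5, 7.5, 12.5, 17.5, 22.5, 27.5
n = 78, Σfm = 1160, mean = 14.8718
Σfm² = 22087.5
Σf(m − x̄)² = Σfm² − (Σfm)²/n = 22087.5 − 1160²/78 = 4836.2179
Sample variance = 4836.2179 / 77 = 62.8080
Standard deviation = √62.8080 = 7.9252

7.93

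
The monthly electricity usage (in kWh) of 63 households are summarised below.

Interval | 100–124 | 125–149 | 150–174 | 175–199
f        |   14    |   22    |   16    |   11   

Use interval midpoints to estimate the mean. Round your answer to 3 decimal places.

146.524

Midpoints: 112, 137, 162, 187
Σfm = 14×112 + 22×137 + 16×162 + 11×187 = 9231
n = Σf = 63
Mean = 9231 / 63 = 146.5238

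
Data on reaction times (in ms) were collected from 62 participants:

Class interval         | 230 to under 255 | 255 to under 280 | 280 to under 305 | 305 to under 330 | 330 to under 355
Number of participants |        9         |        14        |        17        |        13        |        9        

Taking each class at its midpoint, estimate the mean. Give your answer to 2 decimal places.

Midpoints: 242.5, 267.5, 292.5, 317.5, 342.5
Σfm = 9×242.5 + 14×267.5 + 17×292.5 + 13×317.5 + 9×342.5 = 18110
n = Σf = 62
Mean = 18110 / 62 = 292.0968

292.10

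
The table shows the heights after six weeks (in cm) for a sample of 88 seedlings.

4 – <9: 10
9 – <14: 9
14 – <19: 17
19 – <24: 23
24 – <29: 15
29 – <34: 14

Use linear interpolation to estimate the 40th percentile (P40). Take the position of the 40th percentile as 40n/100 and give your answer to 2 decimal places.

Cumulative frequencies: 10, 19, 36, 59, 74, 88
n = 88; position = 40n/100 = 35.2.
This falls in the class 14 – <19: L = 14, F = 19, f = 17, h = 5.
40th percentile ≈ 14 + ((35.2 − 19) / 17) × 5 = 18.7647

18.76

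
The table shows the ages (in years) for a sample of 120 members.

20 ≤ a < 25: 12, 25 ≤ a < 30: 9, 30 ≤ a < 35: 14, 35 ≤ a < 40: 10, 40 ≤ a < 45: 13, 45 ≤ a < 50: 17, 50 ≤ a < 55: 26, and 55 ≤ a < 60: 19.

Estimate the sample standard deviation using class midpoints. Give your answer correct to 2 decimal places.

Midpoints: 22.5, 27.5, 32.5, 37.5, 42.5, 47.5, 52.5, 57.5
n = 120, Σfm = 5165, mean = 43.0417
Σfm² = 238050
Σf(m − x̄)² = Σfm² − (Σfm)²/n = 238050 − 5165²/120 = 15739.7917
Sample variance = 15739.7917 / 119 = 132.2672
Standard deviation = √132.2672 = 11.5007

11.50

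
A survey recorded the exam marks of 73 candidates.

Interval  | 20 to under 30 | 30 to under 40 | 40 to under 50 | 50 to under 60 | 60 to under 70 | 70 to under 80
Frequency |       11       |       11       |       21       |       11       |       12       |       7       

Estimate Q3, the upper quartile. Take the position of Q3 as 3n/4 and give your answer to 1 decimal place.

Cumulative frequencies: 11, 22, 43, 54, 66, 73
n = 73; position = 3n/4 = 54.75.
This falls in the class 60 to under 70: L = 60, F = 54, f = 12, h = 10.
Upper quartile ≈ 60 + ((54.75 − 54) / 12) × 10 = 60.6250

60.6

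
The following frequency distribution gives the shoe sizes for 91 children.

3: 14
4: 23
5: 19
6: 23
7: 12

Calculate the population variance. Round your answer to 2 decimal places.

Values: 3, 4, 5, 6, 7
n = 91, Σfx = 451, mean = 4.9560
Σfx² = 2385
Σf(x − x̄)² = Σfx² − (Σfx)²/n = 2385 − 451²/91 = 149.8242
Population variance = 149.8242 / 91 = 1.6464

1.65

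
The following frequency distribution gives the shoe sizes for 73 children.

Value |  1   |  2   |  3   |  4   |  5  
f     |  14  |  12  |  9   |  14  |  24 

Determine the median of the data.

4

Cumulative frequencies: 14, 26, 35, 49, 73
n = 73, so the median is the value in position (n+1)/2 = 37.
Position 37 falls at value 4.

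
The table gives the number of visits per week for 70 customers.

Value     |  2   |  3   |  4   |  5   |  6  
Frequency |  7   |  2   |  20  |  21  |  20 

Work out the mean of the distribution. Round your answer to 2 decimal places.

4.64

Values: 2, 3, 4, 5, 6
Σfx = 7×2 + 2×3 + 20×4 + 21×5 + 20×6 = 325
n = Σf = 70
Mean = 325 / 70 = 4.6429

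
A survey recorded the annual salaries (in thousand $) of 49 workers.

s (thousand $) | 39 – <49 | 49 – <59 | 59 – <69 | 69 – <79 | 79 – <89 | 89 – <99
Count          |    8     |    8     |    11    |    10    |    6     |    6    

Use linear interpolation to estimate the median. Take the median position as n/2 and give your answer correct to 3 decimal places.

Cumulative frequencies: 8, 16, 27, 37, 43, 49
n = 49; position = n/2 = 24.5.
This falls in the class 59 – <69: L = 59, F = 16, f = 11, h = 10.
Median ≈ 59 + ((24.5 − 16) / 11) × 10 = 66.7273

66.727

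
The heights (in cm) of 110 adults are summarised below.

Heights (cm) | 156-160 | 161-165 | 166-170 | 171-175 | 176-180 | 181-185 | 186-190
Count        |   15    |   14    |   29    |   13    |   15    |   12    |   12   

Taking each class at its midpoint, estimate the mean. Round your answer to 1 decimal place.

Midpoints: 158, 163, 168, 173, 178, 183, 188
Σfm = 15×158 + 14×163 + 29×168 + 13×173 + 15×178 + 12×183 + 12×188 = 18895
n = Σf = 110
Mean = 18895 / 110 = 171.7727

171.8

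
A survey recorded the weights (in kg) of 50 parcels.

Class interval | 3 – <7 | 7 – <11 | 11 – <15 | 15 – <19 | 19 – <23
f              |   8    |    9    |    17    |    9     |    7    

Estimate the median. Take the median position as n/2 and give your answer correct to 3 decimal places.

12.882

Cumulative frequencies: 8, 17, 34, 43, 50
n = 50; position = n/2 = 25.
This falls in the class 11 – <15: L = 11, F = 17, f = 17, h = 4.
Median ≈ 11 + ((25 − 17) / 17) × 4 = 12.8824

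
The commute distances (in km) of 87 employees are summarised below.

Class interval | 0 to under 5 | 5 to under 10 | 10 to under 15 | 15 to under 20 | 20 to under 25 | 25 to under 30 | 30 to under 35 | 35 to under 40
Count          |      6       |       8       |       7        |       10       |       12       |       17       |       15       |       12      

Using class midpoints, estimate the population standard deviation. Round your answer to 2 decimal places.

10.58

Midpoints: 2.5, 7.5, 12.5, 17.5, 22.5, 27.5, 32.5, 37.5
n = 87, Σfm = 2012.5, mean = 23.1322
Σfm² = 56293.75
Σf(m − x̄)² = Σfm² − (Σfm)²/n = 56293.75 − 2012.5²/87 = 9740.2299
Population variance = 9740.2299 / 87 = 111.9567
Standard deviation = √111.9567 = 10.5810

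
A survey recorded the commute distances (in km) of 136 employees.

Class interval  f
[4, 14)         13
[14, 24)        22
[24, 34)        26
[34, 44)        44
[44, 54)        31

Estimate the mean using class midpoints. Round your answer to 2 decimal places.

Midpoints: 9, 19, 29, 39, 49
Σfm = 13×9 + 22×19 + 26×29 + 44×39 + 31×49 = 4524
n = Σf = 136
Mean = 4524 / 136 = 33.2647

33.26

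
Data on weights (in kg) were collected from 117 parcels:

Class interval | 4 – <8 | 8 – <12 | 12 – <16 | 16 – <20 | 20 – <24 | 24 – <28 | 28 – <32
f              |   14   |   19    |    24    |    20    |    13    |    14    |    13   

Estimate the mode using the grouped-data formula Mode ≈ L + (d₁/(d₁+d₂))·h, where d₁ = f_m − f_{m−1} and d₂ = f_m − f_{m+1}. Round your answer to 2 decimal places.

Modal class: 12 – <16 (highest frequency 24).
d₁ = 24 − 19 = 5, d₂ = 24 − 20 = 4
Mode ≈ 12 + (5/(5+4)) × 4 = 12 + 2.2222 = 14.2222

14.22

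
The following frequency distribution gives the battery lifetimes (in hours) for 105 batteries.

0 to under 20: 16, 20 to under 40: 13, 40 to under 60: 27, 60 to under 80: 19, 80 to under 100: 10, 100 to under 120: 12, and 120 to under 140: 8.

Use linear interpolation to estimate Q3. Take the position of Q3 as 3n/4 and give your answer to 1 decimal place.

87.5

Cumulative frequencies: 16, 29, 56, 75, 85, 97, 105
n = 105; position = 3n/4 = 78.75.
This falls in the class 80 to under 100: L = 80, F = 75, f = 10, h = 20.
Upper quartile ≈ 80 + ((78.75 − 75) / 10) × 20 = 87.5000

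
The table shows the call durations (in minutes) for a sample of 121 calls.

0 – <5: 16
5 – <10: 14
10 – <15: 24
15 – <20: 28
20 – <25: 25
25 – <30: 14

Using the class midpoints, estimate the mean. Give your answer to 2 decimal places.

Midpoints: 2.5, 7.5, 12.5, 17.5, 22.5, 27.5
Σfm = 16×2.5 + 14×7.5 + 24×12.5 + 28×17.5 + 25×22.5 + 14×27.5 = 1882.5
n = Σf = 121
Mean = 1882.5 / 121 = 15.5579

15.56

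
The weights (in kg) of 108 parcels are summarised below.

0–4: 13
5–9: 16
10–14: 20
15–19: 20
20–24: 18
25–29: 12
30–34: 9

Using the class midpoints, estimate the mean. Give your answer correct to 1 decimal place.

16.0

Midpoints: 2, 7, 12, 17, 22, 27, 32
Σfm = 13×2 + 16×7 + 20×12 + 20×17 + 18×22 + 12×27 + 9×32 = 1726
n = Σf = 108
Mean = 1726 / 108 = 15.9815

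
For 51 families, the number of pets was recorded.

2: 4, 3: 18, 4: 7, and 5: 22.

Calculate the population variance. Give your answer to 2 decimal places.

1.09

Values: 2, 3, 4, 5
n = 51, Σfx = 200, mean = 3.9216
Σfx² = 840
Σf(x − x̄)² = Σfx² − (Σfx)²/n = 840 − 200²/51 = 55.6863
Population variance = 55.6863 / 51 = 1.0919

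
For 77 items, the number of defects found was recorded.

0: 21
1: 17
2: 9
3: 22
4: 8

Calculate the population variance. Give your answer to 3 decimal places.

1.939

Values: 0, 1, 2, 3, 4
n = 77, Σfx = 133, mean = 1.7273
Σfx² = 379
Σf(x − x̄)² = Σfx² − (Σfx)²/n = 379 − 133²/77 = 149.2727
Population variance = 149.2727 / 77 = 1.9386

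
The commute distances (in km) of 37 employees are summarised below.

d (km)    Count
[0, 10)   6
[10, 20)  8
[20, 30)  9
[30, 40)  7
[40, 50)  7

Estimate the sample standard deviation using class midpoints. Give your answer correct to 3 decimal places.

13.640

Midpoints: 5, 15, 25, 35, 45
n = 37, Σfm = 935, mean = 25.2703
Σfm² = 30325
Σf(m − x̄)² = Σfm² − (Σfm)²/n = 30325 − 935²/37 = 6697.2973
Sample variance = 6697.2973 / 36 = 186.0360
Standard deviation = √186.0360 = 13.6395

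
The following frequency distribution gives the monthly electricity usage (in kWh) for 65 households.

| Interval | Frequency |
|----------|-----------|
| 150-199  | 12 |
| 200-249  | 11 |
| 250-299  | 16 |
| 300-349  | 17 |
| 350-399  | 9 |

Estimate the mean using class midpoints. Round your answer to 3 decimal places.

274.500

Midpoints: 174.5, 224.5, 274.5, 324.5, 374.5
Σfm = 12×174.5 + 11×224.5 + 16×274.5 + 17×324.5 + 9×374.5 = 17842.5
n = Σf = 65
Mean = 17842.5 / 65 = 274.5000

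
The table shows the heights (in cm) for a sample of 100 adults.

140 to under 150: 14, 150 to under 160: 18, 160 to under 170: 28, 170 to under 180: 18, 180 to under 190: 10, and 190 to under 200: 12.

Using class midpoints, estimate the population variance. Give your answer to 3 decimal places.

Midpoints: 145, 155, 165, 175, 185, 195
n = 100, Σfm = 16780, mean = 167.8000
Σfm² = 2838900
Σf(m − x̄)² = Σfm² − (Σfm)²/n = 2838900 − 16780²/100 = 23216.0000
Population variance = 23216.0000 / 100 = 232.1600

232.160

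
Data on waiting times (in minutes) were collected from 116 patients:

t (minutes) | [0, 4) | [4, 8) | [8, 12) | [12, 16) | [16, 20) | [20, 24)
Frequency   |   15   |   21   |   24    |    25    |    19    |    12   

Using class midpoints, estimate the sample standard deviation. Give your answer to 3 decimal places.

Midpoints: 2, 6, 10, 14, 18, 22
n = 116, Σfm = 1352, mean = 11.6552
Σfm² = 20080
Σf(m − x̄)² = Σfm² − (Σfm)²/n = 20080 − 1352²/116 = 4322.2069
Sample variance = 4322.2069 / 115 = 37.5844
Standard deviation = √37.5844 = 6.1306

6.131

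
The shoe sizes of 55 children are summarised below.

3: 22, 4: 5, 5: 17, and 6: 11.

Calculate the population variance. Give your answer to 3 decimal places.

1.414

Values: 3, 4, 5, 6
n = 55, Σfx = 237, mean = 4.3091
Σfx² = 1099
Σf(x − x̄)² = Σfx² − (Σfx)²/n = 1099 − 237²/55 = 77.7455
Population variance = 77.7455 / 55 = 1.4136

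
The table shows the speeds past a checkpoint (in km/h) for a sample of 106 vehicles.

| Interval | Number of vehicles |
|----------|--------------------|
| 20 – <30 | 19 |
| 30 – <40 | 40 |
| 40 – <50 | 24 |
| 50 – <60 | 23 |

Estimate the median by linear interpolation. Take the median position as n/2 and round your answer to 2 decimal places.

38.50

Cumulative frequencies: 19, 59, 83, 106
n = 106; position = n/2 = 53.
This falls in the class 30 – <40: L = 30, F = 19, f = 40, h = 10.
Median ≈ 30 + ((53 − 19) / 40) × 10 = 38.5000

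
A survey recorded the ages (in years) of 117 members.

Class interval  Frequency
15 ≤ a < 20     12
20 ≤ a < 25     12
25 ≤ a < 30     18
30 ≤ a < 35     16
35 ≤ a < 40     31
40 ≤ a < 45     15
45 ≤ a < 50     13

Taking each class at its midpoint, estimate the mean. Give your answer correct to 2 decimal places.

Midpoints: 17.5, 22.5, 27.5, 32.5, 37.5, 42.5, 47.5
Σfm = 12×17.5 + 12×22.5 + 18×27.5 + 16×32.5 + 31×37.5 + 15×42.5 + 13×47.5 = 3912.5
n = Σf = 117
Mean = 3912.5 / 117 = 33.4402

33.44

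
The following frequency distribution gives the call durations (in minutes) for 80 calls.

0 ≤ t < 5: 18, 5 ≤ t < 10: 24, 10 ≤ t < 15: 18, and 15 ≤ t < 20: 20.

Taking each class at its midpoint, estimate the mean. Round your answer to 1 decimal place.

10.0

Midpoints: 2.5, 7.5, 12.5, 17.5
Σfm = 18×2.5 + 24×7.5 + 18×12.5 + 20×17.5 = 800
n = Σf = 80
Mean = 800 / 80 = 10.0000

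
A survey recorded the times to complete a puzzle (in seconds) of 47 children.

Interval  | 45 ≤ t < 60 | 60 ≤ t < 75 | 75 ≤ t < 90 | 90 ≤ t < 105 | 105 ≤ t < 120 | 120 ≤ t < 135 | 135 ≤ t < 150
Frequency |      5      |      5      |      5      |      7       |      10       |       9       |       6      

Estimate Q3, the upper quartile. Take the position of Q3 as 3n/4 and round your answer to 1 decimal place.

Cumulative frequencies: 5, 10, 15, 22, 32, 41, 47
n = 47; position = 3n/4 = 35.25.
This falls in the class 120 ≤ t < 135: L = 120, F = 32, f = 9, h = 15.
Upper quartile ≈ 120 + ((35.25 − 32) / 9) × 15 = 125.4167

125.4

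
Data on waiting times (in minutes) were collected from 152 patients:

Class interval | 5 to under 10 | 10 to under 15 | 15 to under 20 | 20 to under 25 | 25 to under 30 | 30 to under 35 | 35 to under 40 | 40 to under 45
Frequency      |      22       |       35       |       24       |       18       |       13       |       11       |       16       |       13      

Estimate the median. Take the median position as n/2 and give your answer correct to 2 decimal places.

18.96

Cumulative frequencies: 22, 57, 81, 99, 112, 123, 139, 152
n = 152; position = n/2 = 76.
This falls in the class 15 to under 20: L = 15, F = 57, f = 24, h = 5.
Median ≈ 15 + ((76 − 57) / 24) × 5 = 18.9583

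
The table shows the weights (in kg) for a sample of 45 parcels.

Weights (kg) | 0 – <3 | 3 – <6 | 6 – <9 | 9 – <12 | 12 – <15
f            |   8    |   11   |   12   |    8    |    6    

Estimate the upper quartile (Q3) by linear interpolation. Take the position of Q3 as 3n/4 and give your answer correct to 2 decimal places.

10.03

Cumulative frequencies: 8, 19, 31, 39, 45
n = 45; position = 3n/4 = 33.75.
This falls in the class 9 – <12: L = 9, F = 31, f = 8, h = 3.
Upper quartile ≈ 9 + ((33.75 − 31) / 8) × 3 = 10.0312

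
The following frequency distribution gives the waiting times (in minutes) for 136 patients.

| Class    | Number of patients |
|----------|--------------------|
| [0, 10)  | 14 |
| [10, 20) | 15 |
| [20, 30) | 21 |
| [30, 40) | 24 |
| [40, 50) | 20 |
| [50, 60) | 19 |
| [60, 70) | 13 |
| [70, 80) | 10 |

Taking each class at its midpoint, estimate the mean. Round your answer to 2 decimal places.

Midpoints: 5, 15, 25, 35, 45, 55, 65, 75
Σfm = 14×5 + 15×15 + 21×25 + 24×35 + 20×45 + 19×55 + 13×65 + 10×75 = 5200
n = Σf = 136
Mean = 5200 / 136 = 38.2353

38.24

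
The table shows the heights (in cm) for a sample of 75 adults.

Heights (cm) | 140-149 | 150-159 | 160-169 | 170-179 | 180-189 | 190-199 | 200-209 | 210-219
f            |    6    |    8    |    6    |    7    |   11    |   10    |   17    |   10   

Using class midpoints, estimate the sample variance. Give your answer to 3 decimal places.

495.063

Midpoints: 144.5, 154.5, 164.5, 174.5, 184.5, 194.5, 204.5, 214.5
n = 75, Σfm = 13907.5, mean = 185.4333
Σfm² = 2615548.75
Σf(m − x̄)² = Σfm² − (Σfm)²/n = 2615548.75 − 13907.5²/75 = 36634.6667
Sample variance = 36634.6667 / 74 = 495.0631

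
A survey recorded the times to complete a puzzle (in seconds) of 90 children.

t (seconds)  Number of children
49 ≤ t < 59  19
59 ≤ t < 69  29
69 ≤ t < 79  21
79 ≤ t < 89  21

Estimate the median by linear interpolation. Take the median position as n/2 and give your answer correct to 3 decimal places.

Cumulative frequencies: 19, 48, 69, 90
n = 90; position = n/2 = 45.
This falls in the class 59 ≤ t < 69: L = 59, F = 19, f = 29, h = 10.
Median ≈ 59 + ((45 − 19) / 29) × 10 = 67.9655

67.966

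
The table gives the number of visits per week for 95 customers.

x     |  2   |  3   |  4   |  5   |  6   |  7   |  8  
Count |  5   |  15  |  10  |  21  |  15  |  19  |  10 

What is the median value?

Cumulative frequencies: 5, 20, 30, 51, 66, 85, 95
n = 95, so the median is the value in position (n+1)/2 = 48.
Position 48 falls at value 5.

5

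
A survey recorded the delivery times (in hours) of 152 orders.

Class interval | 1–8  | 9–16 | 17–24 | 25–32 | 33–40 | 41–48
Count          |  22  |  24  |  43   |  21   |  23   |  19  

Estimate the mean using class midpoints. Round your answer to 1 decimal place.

Midpoints: 4.5, 12.5, 20.5, 28.5, 36.5, 44.5
Σfm = 22×4.5 + 24×12.5 + 43×20.5 + 21×28.5 + 23×36.5 + 19×44.5 = 3564
n = Σf = 152
Mean = 3564 / 152 = 23.4474

23.4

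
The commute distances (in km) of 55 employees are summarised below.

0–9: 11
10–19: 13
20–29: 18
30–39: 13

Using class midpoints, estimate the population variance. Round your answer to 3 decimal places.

Midpoints: 4.5, 14.5, 24.5, 34.5
n = 55, Σfm = 1127.5, mean = 20.5000
Σfm² = 29233.75
Σf(m − x̄)² = Σfm² − (Σfm)²/n = 29233.75 − 1127.5²/55 = 6120.0000
Population variance = 6120.0000 / 55 = 111.2727

111.273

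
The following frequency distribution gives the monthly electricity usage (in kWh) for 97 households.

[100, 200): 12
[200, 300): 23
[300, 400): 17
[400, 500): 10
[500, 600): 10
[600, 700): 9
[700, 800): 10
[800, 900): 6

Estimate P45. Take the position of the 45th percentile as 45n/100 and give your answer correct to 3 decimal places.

350.882

Cumulative frequencies: 12, 35, 52, 62, 72, 81, 91, 97
n = 97; position = 45n/100 = 43.65.
This falls in the class [300, 400): L = 300, F = 35, f = 17, h = 100.
45th percentile ≈ 300 + ((43.65 − 35) / 17) × 100 = 350.8824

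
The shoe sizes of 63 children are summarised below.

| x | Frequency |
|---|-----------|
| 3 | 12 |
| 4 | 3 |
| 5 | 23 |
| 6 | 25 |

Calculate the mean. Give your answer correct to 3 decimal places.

Values: 3, 4, 5, 6
Σfx = 12×3 + 3×4 + 23×5 + 25×6 = 313
n = Σf = 63
Mean = 313 / 63 = 4.9683

4.968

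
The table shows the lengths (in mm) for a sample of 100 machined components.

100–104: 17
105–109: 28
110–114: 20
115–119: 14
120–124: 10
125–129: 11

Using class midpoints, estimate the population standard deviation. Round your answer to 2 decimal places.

7.89

Midpoints: 102, 107, 112, 117, 122, 127
n = 100, Σfm = 11225, mean = 112.2500
Σfm² = 1266225
Σf(m − x̄)² = Σfm² − (Σfm)²/n = 1266225 − 11225²/100 = 6218.7500
Population variance = 6218.7500 / 100 = 62.1875
Standard deviation = √62.1875 = 7.8859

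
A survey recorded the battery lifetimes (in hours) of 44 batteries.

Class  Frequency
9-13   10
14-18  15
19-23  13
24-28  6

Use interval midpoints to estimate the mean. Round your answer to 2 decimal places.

Midpoints: 11, 16, 21, 26
Σfm = 10×11 + 15×16 + 13×21 + 6×26 = 779
n = Σf = 44
Mean = 779 / 44 = 17.7045

17.70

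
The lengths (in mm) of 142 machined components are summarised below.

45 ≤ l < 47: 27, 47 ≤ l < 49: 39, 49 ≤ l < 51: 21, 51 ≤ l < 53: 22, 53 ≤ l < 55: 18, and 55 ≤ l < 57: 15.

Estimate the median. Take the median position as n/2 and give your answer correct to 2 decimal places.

49.48

Cumulative frequencies: 27, 66, 87, 109, 127, 142
n = 142; position = n/2 = 71.
This falls in the class 49 ≤ l < 51: L = 49, F = 66, f = 21, h = 2.
Median ≈ 49 + ((71 − 66) / 21) × 2 = 49.4762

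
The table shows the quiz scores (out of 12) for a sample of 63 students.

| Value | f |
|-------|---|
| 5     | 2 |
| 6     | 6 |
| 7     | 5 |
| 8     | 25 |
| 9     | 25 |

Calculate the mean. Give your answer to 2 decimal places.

Values: 5, 6, 7, 8, 9
Σfx = 2×5 + 6×6 + 5×7 + 25×8 + 25×9 = 506
n = Σf = 63
Mean = 506 / 63 = 8.0317

8.03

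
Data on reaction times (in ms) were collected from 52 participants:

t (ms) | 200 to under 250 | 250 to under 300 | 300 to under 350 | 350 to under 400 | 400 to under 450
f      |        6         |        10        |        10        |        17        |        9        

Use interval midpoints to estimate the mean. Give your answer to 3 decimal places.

337.500

Midpoints: 225, 275, 325, 375, 425
Σfm = 6×225 + 10×275 + 10×325 + 17×375 + 9×425 = 17550
n = Σf = 52
Mean = 17550 / 52 = 337.5000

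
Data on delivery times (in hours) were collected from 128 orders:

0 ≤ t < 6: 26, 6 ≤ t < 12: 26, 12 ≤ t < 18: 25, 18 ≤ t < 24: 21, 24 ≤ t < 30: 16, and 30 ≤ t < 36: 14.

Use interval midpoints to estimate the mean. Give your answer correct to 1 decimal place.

15.8

Midpoints: 3, 9, 15, 21, 27, 33
Σfm = 26×3 + 26×9 + 25×15 + 21×21 + 16×27 + 14×33 = 2022
n = Σf = 128
Mean = 2022 / 128 = 15.7969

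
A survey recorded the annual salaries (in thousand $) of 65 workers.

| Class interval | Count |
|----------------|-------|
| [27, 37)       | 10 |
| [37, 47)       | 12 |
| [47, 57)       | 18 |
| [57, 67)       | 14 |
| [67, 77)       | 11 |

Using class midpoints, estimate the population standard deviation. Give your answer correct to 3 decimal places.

12.994

Midpoints: 32, 42, 52, 62, 72
n = 65, Σfm = 3420, mean = 52.6154
Σfm² = 190920
Σf(m − x̄)² = Σfm² − (Σfm)²/n = 190920 − 3420²/65 = 10975.3846
Population variance = 10975.3846 / 65 = 168.8521
Standard deviation = √168.8521 = 12.9943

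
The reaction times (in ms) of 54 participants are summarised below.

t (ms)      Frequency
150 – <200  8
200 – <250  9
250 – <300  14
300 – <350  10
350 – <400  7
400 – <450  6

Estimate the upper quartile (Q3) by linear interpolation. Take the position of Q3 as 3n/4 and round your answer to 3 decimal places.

Cumulative frequencies: 8, 17, 31, 41, 48, 54
n = 54; position = 3n/4 = 40.5.
This falls in the class 300 – <350: L = 300, F = 31, f = 10, h = 50.
Upper quartile ≈ 300 + ((40.5 − 31) / 10) × 50 = 347.5000

347.500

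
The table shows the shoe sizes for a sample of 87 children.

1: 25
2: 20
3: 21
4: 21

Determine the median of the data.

Cumulative frequencies: 25, 45, 66, 87
n = 87, so the median is the value in position (n+1)/2 = 44.
Position 44 falls at value 2.

2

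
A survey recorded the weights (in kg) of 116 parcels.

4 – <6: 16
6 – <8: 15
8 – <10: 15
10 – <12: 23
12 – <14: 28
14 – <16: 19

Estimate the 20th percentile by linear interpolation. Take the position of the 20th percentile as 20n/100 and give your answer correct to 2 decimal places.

6.96

Cumulative frequencies: 16, 31, 46, 69, 97, 116
n = 116; position = 20n/100 = 23.2.
This falls in the class 6 – <8: L = 6, F = 16, f = 15, h = 2.
20th percentile ≈ 6 + ((23.2 − 16) / 15) × 2 = 6.9600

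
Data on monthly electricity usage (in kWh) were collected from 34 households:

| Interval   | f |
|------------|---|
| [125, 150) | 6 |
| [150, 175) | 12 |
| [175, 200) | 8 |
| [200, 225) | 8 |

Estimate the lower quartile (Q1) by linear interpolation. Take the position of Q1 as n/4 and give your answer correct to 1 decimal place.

Cumulative frequencies: 6, 18, 26, 34
n = 34; position = n/4 = 8.5.
This falls in the class [150, 175): L = 150, F = 6, f = 12, h = 25.
Lower quartile ≈ 150 + ((8.5 − 6) / 12) × 25 = 155.2083

155.2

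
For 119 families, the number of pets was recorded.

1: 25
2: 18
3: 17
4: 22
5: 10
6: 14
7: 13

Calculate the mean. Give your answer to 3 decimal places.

Values: 1, 2, 3, 4, 5, 6, 7
Σfx = 25×1 + 18×2 + 17×3 + 22×4 + 10×5 + 14×6 + 13×7 = 425
n = Σf = 119
Mean = 425 / 119 = 3.5714

3.571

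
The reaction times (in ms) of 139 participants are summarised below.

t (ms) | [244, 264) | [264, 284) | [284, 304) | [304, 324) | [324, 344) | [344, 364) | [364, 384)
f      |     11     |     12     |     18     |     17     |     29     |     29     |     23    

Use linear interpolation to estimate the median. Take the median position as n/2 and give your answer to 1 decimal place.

331.9

Cumulative frequencies: 11, 23, 41, 58, 87, 116, 139
n = 139; position = n/2 = 69.5.
This falls in the class [324, 344): L = 324, F = 58, f = 29, h = 20.
Median ≈ 324 + ((69.5 − 58) / 29) × 20 = 331.9310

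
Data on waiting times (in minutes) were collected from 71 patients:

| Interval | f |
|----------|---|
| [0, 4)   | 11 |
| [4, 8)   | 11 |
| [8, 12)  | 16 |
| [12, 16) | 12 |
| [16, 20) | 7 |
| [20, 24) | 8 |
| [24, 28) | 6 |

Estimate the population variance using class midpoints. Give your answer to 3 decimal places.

53.932

Midpoints: 2, 6, 10, 14, 18, 22, 26
n = 71, Σfm = 874, mean = 12.3099
Σfm² = 14588
Σf(m − x̄)² = Σfm² − (Σfm)²/n = 14588 − 874²/71 = 3829.1831
Population variance = 3829.1831 / 71 = 53.9322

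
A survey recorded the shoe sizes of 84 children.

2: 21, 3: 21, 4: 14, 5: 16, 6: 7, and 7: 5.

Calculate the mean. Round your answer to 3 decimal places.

Values: 2, 3, 4, 5, 6, 7
Σfx = 21×2 + 21×3 + 14×4 + 16×5 + 7×6 + 5×7 = 318
n = Σf = 84
Mean = 318 / 84 = 3.7857

3.786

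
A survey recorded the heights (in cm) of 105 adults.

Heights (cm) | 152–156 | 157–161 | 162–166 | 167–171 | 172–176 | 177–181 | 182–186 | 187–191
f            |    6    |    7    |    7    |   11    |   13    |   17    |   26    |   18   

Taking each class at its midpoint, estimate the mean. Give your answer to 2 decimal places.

176.52

Midpoints: 154, 159, 164, 169, 174, 179, 184, 189
Σfm = 6×154 + 7×159 + 7×164 + 11×169 + 13×174 + 17×179 + 26×184 + 18×189 = 18535
n = Σf = 105
Mean = 18535 / 105 = 176.5238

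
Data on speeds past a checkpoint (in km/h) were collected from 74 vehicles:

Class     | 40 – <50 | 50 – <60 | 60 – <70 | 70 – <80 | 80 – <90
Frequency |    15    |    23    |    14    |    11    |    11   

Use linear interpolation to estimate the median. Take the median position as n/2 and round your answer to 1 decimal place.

Cumulative frequencies: 15, 38, 52, 63, 74
n = 74; position = n/2 = 37.
This falls in the class 50 – <60: L = 50, F = 15, f = 23, h = 10.
Median ≈ 50 + ((37 − 15) / 23) × 10 = 59.5652

59.6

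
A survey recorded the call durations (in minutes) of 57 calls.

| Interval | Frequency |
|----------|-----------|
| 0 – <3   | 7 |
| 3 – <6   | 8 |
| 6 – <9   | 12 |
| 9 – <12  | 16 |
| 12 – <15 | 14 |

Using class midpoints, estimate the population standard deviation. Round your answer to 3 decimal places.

3.964

Midpoints: 1.5, 4.5, 7.5, 10.5, 13.5
n = 57, Σfm = 493.5, mean = 8.6579
Σfm² = 5168.25
Σf(m − x̄)² = Σfm² − (Σfm)²/n = 5168.25 − 493.5²/57 = 895.5789
Population variance = 895.5789 / 57 = 15.7119
Standard deviation = √15.7119 = 3.9638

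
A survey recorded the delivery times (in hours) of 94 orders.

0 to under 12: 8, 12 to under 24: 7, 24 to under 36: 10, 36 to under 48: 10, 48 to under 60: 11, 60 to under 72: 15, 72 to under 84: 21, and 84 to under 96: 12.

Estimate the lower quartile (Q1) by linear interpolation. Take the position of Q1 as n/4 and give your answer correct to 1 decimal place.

34.2

Cumulative frequencies: 8, 15, 25, 35, 46, 61, 82, 94
n = 94; position = n/4 = 23.5.
This falls in the class 24 to under 36: L = 24, F = 15, f = 10, h = 12.
Lower quartile ≈ 24 + ((23.5 − 15) / 10) × 12 = 34.2000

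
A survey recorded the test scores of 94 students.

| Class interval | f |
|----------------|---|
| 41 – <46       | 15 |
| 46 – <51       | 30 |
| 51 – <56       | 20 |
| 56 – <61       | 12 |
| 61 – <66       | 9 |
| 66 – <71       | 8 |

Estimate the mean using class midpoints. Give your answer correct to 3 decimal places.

53.181

Midpoints: 43.5, 48.5, 53.5, 58.5, 63.5, 68.5
Σfm = 15×43.5 + 30×48.5 + 20×53.5 + 12×58.5 + 9×63.5 + 8×68.5 = 4999
n = Σf = 94
Mean = 4999 / 94 = 53.1809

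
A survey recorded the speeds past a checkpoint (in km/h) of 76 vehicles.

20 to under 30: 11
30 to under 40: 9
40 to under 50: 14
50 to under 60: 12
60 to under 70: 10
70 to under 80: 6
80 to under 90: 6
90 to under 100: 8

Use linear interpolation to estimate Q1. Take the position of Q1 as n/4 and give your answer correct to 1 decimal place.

38.9

Cumulative frequencies: 11, 20, 34, 46, 56, 62, 68, 76
n = 76; position = n/4 = 19.
This falls in the class 30 to under 40: L = 30, F = 11, f = 9, h = 10.
Lower quartile ≈ 30 + ((19 − 11) / 9) × 10 = 38.8889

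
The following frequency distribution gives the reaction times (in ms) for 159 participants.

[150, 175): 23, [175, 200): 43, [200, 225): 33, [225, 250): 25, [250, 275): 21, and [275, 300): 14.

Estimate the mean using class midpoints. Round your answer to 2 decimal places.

215.64

Midpoints: 162.5, 187.5, 212.5, 237.5, 262.5, 287.5
Σfm = 23×162.5 + 43×187.5 + 33×212.5 + 25×237.5 + 21×262.5 + 14×287.5 = 34287.5
n = Σf = 159
Mean = 34287.5 / 159 = 215.6447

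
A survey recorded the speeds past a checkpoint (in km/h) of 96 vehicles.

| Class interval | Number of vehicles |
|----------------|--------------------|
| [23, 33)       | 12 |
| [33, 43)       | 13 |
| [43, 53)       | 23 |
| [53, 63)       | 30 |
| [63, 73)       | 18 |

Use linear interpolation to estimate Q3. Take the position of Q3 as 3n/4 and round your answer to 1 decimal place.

Cumulative frequencies: 12, 25, 48, 78, 96
n = 96; position = 3n/4 = 72.
This falls in the class [53, 63): L = 53, F = 48, f = 30, h = 10.
Upper quartile ≈ 53 + ((72 − 48) / 30) × 10 = 61.0000

61.0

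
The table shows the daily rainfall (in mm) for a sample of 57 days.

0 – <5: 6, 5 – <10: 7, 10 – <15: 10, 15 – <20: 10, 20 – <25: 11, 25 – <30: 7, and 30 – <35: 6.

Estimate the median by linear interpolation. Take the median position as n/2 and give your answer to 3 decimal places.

Cumulative frequencies: 6, 13, 23, 33, 44, 51, 57
n = 57; position = n/2 = 28.5.
This falls in the class 15 – <20: L = 15, F = 23, f = 10, h = 5.
Median ≈ 15 + ((28.5 − 23) / 10) × 5 = 17.7500

17.750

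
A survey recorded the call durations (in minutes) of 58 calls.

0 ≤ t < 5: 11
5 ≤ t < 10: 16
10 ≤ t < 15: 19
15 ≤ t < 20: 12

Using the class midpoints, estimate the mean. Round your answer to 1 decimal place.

10.3

Midpoints: 2.5, 7.5, 12.5, 17.5
Σfm = 11×2.5 + 16×7.5 + 19×12.5 + 12×17.5 = 595
n = Σf = 58
Mean = 595 / 58 = 10.2586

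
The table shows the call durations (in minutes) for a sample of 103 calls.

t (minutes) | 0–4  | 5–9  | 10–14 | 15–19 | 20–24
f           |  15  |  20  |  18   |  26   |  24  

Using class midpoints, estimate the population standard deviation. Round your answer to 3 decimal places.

Midpoints: 2, 7, 12, 17, 22
n = 103, Σfm = 1356, mean = 13.1650
Σfm² = 22762
Σf(m − x̄)² = Σfm² − (Σfm)²/n = 22762 − 1356²/103 = 4910.1942
Population variance = 4910.1942 / 103 = 47.6718
Standard deviation = √47.6718 = 6.9045

6.904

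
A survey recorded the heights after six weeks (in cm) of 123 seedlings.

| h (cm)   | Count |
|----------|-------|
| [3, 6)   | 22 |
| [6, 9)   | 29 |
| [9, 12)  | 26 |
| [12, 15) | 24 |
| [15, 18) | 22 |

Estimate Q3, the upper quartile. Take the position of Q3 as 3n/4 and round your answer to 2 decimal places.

13.91

Cumulative frequencies: 22, 51, 77, 101, 123
n = 123; position = 3n/4 = 92.25.
This falls in the class [12, 15): L = 12, F = 77, f = 24, h = 3.
Upper quartile ≈ 12 + ((92.25 − 77) / 24) × 3 = 13.9062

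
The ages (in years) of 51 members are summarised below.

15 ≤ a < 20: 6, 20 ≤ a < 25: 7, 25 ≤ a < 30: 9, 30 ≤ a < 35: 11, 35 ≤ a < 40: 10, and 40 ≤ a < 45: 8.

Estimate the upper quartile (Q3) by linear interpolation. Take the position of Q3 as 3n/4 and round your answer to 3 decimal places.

Cumulative frequencies: 6, 13, 22, 33, 43, 51
n = 51; position = 3n/4 = 38.25.
This falls in the class 35 ≤ a < 40: L = 35, F = 33, f = 10, h = 5.
Upper quartile ≈ 35 + ((38.25 − 33) / 10) × 5 = 37.6250

37.625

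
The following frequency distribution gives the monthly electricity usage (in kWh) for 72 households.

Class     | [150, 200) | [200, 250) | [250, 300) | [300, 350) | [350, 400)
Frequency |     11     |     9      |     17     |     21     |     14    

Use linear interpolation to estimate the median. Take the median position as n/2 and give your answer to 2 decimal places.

Cumulative frequencies: 11, 20, 37, 58, 72
n = 72; position = n/2 = 36.
This falls in the class [250, 300): L = 250, F = 20, f = 17, h = 50.
Median ≈ 250 + ((36 − 20) / 17) × 50 = 297.0588

297.06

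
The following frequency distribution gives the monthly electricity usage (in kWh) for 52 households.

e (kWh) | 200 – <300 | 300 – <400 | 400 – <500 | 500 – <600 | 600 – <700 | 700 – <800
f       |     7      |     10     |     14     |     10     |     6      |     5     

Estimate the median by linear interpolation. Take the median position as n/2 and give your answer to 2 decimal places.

464.29

Cumulative frequencies: 7, 17, 31, 41, 47, 52
n = 52; position = n/2 = 26.
This falls in the class 400 – <500: L = 400, F = 17, f = 14, h = 100.
Median ≈ 400 + ((26 − 17) / 14) × 100 = 464.2857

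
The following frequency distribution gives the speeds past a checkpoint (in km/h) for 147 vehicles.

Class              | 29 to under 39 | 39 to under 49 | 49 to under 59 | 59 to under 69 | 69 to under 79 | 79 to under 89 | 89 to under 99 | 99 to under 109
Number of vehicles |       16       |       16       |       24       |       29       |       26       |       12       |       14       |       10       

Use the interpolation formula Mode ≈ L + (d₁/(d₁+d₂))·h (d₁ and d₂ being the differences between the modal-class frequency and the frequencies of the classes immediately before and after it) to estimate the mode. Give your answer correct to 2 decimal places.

Modal class: 59 to under 69 (highest frequency 29).
d₁ = 29 − 24 = 5, d₂ = 29 − 26 = 3
Mode ≈ 59 + (5/(5+3)) × 10 = 59 + 6.2500 = 65.2500

65.25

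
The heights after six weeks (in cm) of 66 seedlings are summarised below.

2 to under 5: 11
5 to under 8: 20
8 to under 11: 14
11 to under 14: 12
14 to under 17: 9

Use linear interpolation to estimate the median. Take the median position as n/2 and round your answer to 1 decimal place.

Cumulative frequencies: 11, 31, 45, 57, 66
n = 66; position = n/2 = 33.
This falls in the class 8 to under 11: L = 8, F = 31, f = 14, h = 3.
Median ≈ 8 + ((33 − 31) / 14) × 3 = 8.4286

8.4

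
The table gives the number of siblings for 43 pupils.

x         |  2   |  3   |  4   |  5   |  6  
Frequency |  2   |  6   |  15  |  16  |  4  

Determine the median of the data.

4

Cumulative frequencies: 2, 8, 23, 39, 43
n = 43, so the median is the value in position (n+1)/2 = 22.
Position 22 falls at value 4.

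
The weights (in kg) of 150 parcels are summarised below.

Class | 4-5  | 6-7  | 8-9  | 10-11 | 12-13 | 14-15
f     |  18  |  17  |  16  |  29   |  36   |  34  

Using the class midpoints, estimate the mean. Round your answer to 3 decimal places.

Midpoints: 4.5, 6.5, 8.5, 10.5, 12.5, 14.5
Σfm = 18×4.5 + 17×6.5 + 16×8.5 + 29×10.5 + 36×12.5 + 34×14.5 = 1575
n = Σf = 150
Mean = 1575 / 150 = 10.5000

10.500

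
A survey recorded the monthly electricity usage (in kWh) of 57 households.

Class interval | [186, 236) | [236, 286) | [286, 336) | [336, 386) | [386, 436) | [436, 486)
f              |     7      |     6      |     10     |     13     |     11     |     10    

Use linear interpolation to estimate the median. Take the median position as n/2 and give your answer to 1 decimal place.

Cumulative frequencies: 7, 13, 23, 36, 47, 57
n = 57; position = n/2 = 28.5.
This falls in the class [336, 386): L = 336, F = 23, f = 13, h = 50.
Median ≈ 336 + ((28.5 − 23) / 13) × 50 = 357.1538

357.2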